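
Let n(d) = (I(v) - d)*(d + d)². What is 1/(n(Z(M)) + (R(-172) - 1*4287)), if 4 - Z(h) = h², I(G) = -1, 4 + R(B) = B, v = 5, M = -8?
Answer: 1/845137 ≈ 1.1832e-6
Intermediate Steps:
R(B) = -4 + B
Z(h) = 4 - h²
n(d) = 4*d²*(-1 - d) (n(d) = (-1 - d)*(d + d)² = (-1 - d)*(2*d)² = (-1 - d)*(4*d²) = 4*d²*(-1 - d))
1/(n(Z(M)) + (R(-172) - 1*4287)) = 1/(4*(4 - 1*(-8)²)²*(-1 - (4 - 1*(-8)²)) + ((-4 - 172) - 1*4287)) = 1/(4*(4 - 1*64)²*(-1 - (4 - 1*64)) + (-176 - 4287)) = 1/(4*(4 - 64)²*(-1 - (4 - 64)) - 4463) = 1/(4*(-60)²*(-1 - 1*(-60)) - 4463) = 1/(4*3600*(-1 + 60) - 4463) = 1/(4*3600*59 - 4463) = 1/(849600 - 4463) = 1/845137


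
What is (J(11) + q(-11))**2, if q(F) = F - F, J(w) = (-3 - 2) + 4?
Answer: 1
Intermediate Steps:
J(w) = -1 (J(w) = -5 + 4 = -1)
q(F) = 0
(J(11) + q(-11))**2 = (-1 + 0)**2 = (-1)**2 = 1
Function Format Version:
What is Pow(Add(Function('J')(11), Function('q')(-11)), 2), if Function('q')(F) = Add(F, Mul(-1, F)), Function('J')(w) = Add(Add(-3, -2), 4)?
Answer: 1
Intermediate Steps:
Function('J')(w) = -1 (Function('J')(w) = Add(-5, 4) = -1)
Function('q')(F) = 0
Pow(Add(Function('J')(11), Function('q')(-11)), 2) = Pow(Add(-1, 0), 2) = Pow(-1, 2) = 1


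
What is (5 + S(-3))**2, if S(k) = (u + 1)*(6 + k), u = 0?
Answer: 64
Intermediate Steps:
S(k) = 6 + k (S(k) = (0 + 1)*(6 + k) = 1*(6 + k) = 6 + k)
(5 + S(-3))**2 = (5 + (6 - 3))**2 = (5 + 3)**2 = 8**2 = 64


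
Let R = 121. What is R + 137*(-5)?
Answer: -564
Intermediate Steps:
R + 137*(-5) = 121 + 137*(-5) = 121 - 685 = -564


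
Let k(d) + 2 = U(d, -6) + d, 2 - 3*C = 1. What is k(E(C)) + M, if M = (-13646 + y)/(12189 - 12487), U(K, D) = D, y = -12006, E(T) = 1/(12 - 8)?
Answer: 46685/596 ≈ 78.331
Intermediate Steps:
C = ⅓ (C = ⅔ - ⅓*1 = ⅔ - ⅓ = ⅓ ≈ 0.33333)
E(T) = ¼ (E(T) = 1/4 = ¼)
M = 12826/149 (M = (-13646 - 12006)/(12189 - 12487) = -25652/(-298) = -25652*(-1/298) = 12826/149 ≈ 86.081)
k(d) = -8 + d (k(d) = -2 + (-6 + d) = -8 + d)
k(E(C)) + M = (-8 + ¼) + 12826/149 = -31/4 + 12826/149 = 46685/596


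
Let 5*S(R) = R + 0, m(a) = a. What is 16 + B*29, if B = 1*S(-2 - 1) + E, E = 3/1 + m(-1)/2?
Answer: 711/10 ≈ 71.100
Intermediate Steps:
E = 5/2 (E = 3/1 - 1/2 = 3*1 - 1*½ = 3 - ½ = 5/2 ≈ 2.5000)
S(R) = R/5 (S(R) = (R + 0)/5 = R/5)
B = 19/10 (B = 1*((-2 - 1)/5) + 5/2 = 1*((⅕)*(-3)) + 5/2 = 1*(-⅗) + 5/2 = -⅗ + 5/2 = 19/10 ≈ 1.9000)
16 + B*29 = 16 + (19/10)*29 = 16 + 551/10 = 711/10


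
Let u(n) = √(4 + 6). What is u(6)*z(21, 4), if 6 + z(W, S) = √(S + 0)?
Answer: -4*√10 ≈ -12.649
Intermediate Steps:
u(n) = √10
z(W, S) = -6 + √S (z(W, S) = -6 + √(S + 0) = -6 + √S)
u(6)*z(21, 4) = √10*(-6 + √4) = √10*(-6 + 2) = √10*(-4) = -4*√10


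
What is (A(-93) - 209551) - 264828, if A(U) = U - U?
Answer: -474379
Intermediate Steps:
A(U) = 0
(A(-93) - 209551) - 264828 = (0 - 209551) - 264828 = -209551 - 264828 = -474379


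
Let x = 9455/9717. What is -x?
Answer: -9455/9717 ≈ -0.97304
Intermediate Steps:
x = 9455/9717 (x = 9455*(1/9717) = 9455/9717 ≈ 0.97304)
-x = -1*9455/9717 = -9455/9717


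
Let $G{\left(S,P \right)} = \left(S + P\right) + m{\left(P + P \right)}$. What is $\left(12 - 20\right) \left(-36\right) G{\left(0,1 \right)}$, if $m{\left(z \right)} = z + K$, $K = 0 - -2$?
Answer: $1440$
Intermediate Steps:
$K = 2$ ($K = 0 + 2 = 2$)
$m{\left(z \right)} = 2 + z$ ($m{\left(z \right)} = z + 2 = 2 + z$)
$G{\left(S,P \right)} = 2 + S + 3 P$ ($G{\left(S,P \right)} = \left(S + P\right) + \left(2 + \left(P + P\right)\right) = \left(P + S\right) + \left(2 + 2 P\right) = 2 + S + 3 P$)
$\left(12 - 20\right) \left(-36\right) G{\left(0,1 \right)} = \left(12 - 20\right) \left(-36\right) \left(2 + 0 + 3 \cdot 1\right) = \left(12 - 20\right) \left(-36\right) \left(2 + 0 + 3\right) = \left(-8\right) \left(-36\right) 5 = 288 \cdot 5 = 1440$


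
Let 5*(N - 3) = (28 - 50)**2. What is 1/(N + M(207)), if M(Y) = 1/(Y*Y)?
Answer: 214245/21381656 ≈ 0.010020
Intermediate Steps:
M(Y) = Y**(-2)
N = 499/5 (N = 3 + (28 - 50)**2/5 = 3 + (1/5)*(-22)**2 = 3 + (1/5)*484 = 3 + 484/5 = 499/5 ≈ 99.800)
1/(N + M(207)) = 1/(499/5 + 207**(-2)) = 1/(499/5 + 1/42849) = 1/(21381656/214245) = 214245/21381656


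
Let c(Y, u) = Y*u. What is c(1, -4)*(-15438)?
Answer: 61752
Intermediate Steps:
c(1, -4)*(-15438) = (1*(-4))*(-15438) = -4*(-15438) = 61752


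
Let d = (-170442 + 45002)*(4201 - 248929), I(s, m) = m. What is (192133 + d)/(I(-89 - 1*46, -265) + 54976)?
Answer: 30698872453/54711 ≈ 5.6111e+5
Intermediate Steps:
d = 30698680320 (d = -125440*(-244728) = 30698680320)
(192133 + d)/(I(-89 - 1*46, -265) + 54976) = (192133 + 30698680320)/(-265 + 54976) = 30698872453/54711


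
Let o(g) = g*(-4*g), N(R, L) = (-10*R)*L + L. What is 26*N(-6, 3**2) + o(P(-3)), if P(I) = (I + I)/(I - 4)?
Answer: 699282/49 ≈ 14271.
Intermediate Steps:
P(I) = 2*I/(-4 + I) (P(I) = (2*I)/(-4 + I) = 2*I/(-4 + I))
N(R, L) = L - 10*L*R (N(R, L) = -10*L*R + L = L - 10*L*R)
o(g) = -4*g**2
26*N(-6, 3**2) + o(P(-3)) = 26*(3**2*(1 - 10*(-6))) - 4*36/(-4 - 3)**2 = 26*(9*(1 + 60)) - 4*(2*(-3)/(-7))**2 = 26*(9*61) - 4*(2*(-3)*(-1/7))**2 = 26*549 - 4*(6/7)**2 = 14274 - 4*36/49 = 14274 - 144/49 = 699282/49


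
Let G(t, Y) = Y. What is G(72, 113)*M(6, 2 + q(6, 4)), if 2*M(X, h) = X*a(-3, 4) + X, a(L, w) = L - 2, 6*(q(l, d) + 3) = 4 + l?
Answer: -1356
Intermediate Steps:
q(l, d) = -7/3 + l/6 (q(l, d) = -3 + (4 + l)/6 = -3 + (⅔ + l/6) = -7/3 + l/6)
a(L, w) = -2 + L
M(X, h) = -2*X (M(X, h) = (X*(-2 - 3) + X)/2 = (X*(-5) + X)/2 = (-5*X + X)/2 = (-4*X)/2 = -2*X)
G(72, 113)*M(6, 2 + q(6, 4)) = 113*(-2*6) = 113*(-12) = -1356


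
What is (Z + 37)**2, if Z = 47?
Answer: 7056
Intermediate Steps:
(Z + 37)**2 = (47 + 37)**2 = 84**2 = 7056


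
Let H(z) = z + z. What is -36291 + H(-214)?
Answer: -36719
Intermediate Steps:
H(z) = 2*z
-36291 + H(-214) = -36291 + 2*(-214) = -36291 - 428 = -36719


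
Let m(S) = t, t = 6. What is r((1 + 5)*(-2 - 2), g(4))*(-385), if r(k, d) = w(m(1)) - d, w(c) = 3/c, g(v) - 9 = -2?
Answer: 5005/2 ≈ 2502.5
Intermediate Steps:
m(S) = 6
g(v) = 7 (g(v) = 9 - 2 = 7)
r(k, d) = 1/2 - d (r(k, d) = 3/6 - d = 3*(1/6) - d = 1/2 - d)
r((1 + 5)*(-2 - 2), g(4))*(-385) = (1/2 - 1*7)*(-385) = (1/2 - 7)*(-385) = -13/2*(-385) = 5005/2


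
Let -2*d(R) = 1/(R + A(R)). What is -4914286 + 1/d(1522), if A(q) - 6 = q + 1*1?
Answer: -4920388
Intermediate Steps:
A(q) = 7 + q (A(q) = 6 + (q + 1*1) = 6 + (q + 1) = 6 + (1 + q) = 7 + q)
d(R) = -1/(2*(7 + 2*R)) (d(R) = -1/(2*(R + (7 + R))) = -1/(2*(7 + 2*R)))
-4914286 + 1/d(1522) = -4914286 + 1/(-1/(14 + 4*1522)) = -4914286 + 1/(-1/(14 + 6088)) = -4914286 + 1/(-1/6102) = -4914286 - 6102 = -4920388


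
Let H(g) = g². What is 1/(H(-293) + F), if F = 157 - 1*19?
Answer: 1/85987 ≈ 1.1630e-5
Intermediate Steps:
F = 138 (F = 157 - 19 = 138)
1/(H(-293) + F) = 1/((-293)² + 138) = 1/(85849 + 138) = 1/85987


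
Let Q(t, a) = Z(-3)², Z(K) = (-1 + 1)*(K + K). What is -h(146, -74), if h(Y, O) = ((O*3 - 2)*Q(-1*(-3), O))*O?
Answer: 0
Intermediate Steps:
Z(K) = 0 (Z(K) = 0*(2*K) = 0)
Q(t, a) = 0 (Q(t, a) = 0² = 0)
h(Y, O) = 0 (h(Y, O) = ((O*3 - 2)*0)*O = ((3*O - 2)*0)*O = ((-2 + 3*O)*0)*O = 0*O = 0)
-h(146, -74) = -1*0 = 0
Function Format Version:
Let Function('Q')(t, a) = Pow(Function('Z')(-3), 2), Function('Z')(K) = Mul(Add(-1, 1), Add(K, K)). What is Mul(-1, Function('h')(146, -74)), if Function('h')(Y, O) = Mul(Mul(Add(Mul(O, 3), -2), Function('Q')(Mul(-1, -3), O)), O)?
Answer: 0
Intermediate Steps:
Function('Z')(K) = 0 (Function('Z')(K) = Mul(0, Mul(2, K)) = 0)
Function('Q')(t, a) = 0 (Function('Q')(t, a) = Pow(0, 2) = 0)
Function('h')(Y, O) = 0 (Function('h')(Y, O) = Mul(Mul(Add(Mul(O, 3), -2), 0), O) = Mul(Mul(Add(Mul(3, O), -2), 0), O) = Mul(Mul(Add(-2, Mul(3, O)), 0), O) = Mul(0, O) = 0)
Mul(-1, Function('h')(146, -74)) = Mul(-1, 0) = 0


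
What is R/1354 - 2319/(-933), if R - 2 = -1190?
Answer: 338587/210547 ≈ 1.6081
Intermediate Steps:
R = -1188 (R = 2 - 1190 = -1188)
R/1354 - 2319/(-933) = -1188/1354 - 2319/(-933) = -1188*1/1354 - 2319*(-1/933) = -594/677 + 773/311 = 338587/210547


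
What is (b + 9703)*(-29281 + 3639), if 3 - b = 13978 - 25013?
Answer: -531840722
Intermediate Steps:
b = 11038 (b = 3 - (13978 - 25013) = 3 - 1*(-11035) = 3 + 11035 = 11038)
(b + 9703)*(-29281 + 3639) = (11038 + 9703)*(-29281 + 3639) = 20741*(-25642) = -531840722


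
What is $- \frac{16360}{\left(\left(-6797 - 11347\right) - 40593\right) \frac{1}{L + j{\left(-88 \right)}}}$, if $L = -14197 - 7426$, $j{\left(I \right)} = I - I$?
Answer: $- \frac{50536040}{8391} \approx -6022.6$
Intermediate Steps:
$j{\left(I \right)} = 0$
$L = -21623$ ($L = -14197 - 7426 = -21623$)
$- \frac{16360}{\left(\left(-6797 - 11347\right) - 40593\right) \frac{1}{L + j{\left(-88 \right)}}} = - \frac{16360}{\left(\left(-6797 - 11347\right) - 40593\right) \frac{1}{-21623 + 0}} = - \frac{16360}{\left(-18144 - 40593\right) \frac{1}{-21623}} = - \frac{16360}{\left(-58737\right) \left(- \frac{1}{21623}\right)} = - \frac{16360}{\frac{8391}{3089}} = \left(-16360\right) \frac{3089}{8391} = - \frac{50536040}{8391}$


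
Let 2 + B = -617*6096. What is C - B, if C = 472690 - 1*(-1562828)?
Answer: 5796752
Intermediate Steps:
C = 2035518 (C = 472690 + 1562828 = 2035518)
B = -3761234 (B = -2 - 617*6096 = -2 - 3761232 = -3761234)
C - B = 2035518 - 1*(-3761234) = 2035518 + 3761234 = 5796752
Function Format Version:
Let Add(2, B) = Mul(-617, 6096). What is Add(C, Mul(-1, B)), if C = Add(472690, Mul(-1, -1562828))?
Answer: 5796752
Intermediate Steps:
C = 2035518 (C = Add(472690, 1562828) = 2035518)
B = -3761234 (B = Add(-2, Mul(-617, 6096)) = Add(-2, -3761232) = -3761234)
Add(C, Mul(-1, B)) = Add(2035518, Mul(-1, -3761234)) = Add(2035518, 3761234) = 5796752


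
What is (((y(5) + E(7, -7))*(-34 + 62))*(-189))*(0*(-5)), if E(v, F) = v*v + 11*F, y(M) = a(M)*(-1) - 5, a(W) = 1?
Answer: 0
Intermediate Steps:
y(M) = -6 (y(M) = 1*(-1) - 5 = -1 - 5 = -6)
E(v, F) = v² + 11*F
(((y(5) + E(7, -7))*(-34 + 62))*(-189))*(0*(-5)) = (((-6 + (7² + 11*(-7)))*(-34 + 62))*(-189))*(0*(-5)) = (((-6 + (49 - 77))*28)*(-189))*0 = (((-6 - 28)*28)*(-189))*0 = (-34*28*(-189))*0 = -952*(-189)*0 = 179928*0 = 0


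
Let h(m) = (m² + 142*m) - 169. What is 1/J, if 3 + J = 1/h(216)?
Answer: -77159/231476 ≈ -0.33333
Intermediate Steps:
h(m) = -169 + m² + 142*m
J = -231476/77159 (J = -3 + 1/(-169 + 216² + 142*216) = -3 + 1/(-169 + 46656 + 30672) = -3 + 1/77159 = -231476/77159 ≈ -3.0000)
1/J = 1/(-231476/77159) = -77159/231476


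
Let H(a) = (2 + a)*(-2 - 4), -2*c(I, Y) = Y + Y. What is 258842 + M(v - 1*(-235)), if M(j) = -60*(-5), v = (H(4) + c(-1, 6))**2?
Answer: 259142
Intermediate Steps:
c(I, Y) = -Y (c(I, Y) = -(Y + Y)/2 = -Y)
H(a) = -12 - 6*a (H(a) = (2 + a)*(-6) = -12 - 6*a)
v = 1764 (v = ((-12 - 6*4) - 1*6)**2 = ((-12 - 24) - 6)**2 = (-36 - 6)**2 = (-42)**2 = 1764)
M(j) = 300
258842 + M(v - 1*(-235)) = 258842 + 300 = 259142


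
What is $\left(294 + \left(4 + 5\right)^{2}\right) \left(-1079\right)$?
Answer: $-404625$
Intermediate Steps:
$\left(294 + \left(4 + 5\right)^{2}\right) \left(-1079\right) = \left(294 + 9^{2}\right) \left(-1079\right) = \left(294 + 81\right) \left(-1079\right) = 375 \left(-1079\right) = -404625$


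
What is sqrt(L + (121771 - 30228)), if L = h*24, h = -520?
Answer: sqrt(79063) ≈ 281.18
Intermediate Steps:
L = -12480 (L = -520*24 = -12480)
sqrt(L + (121771 - 30228)) = sqrt(-12480 + (121771 - 30228)) = sqrt(-12480 + 91543) = sqrt(79063)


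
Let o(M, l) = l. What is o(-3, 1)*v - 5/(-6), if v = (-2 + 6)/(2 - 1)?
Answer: 29/6 ≈ 4.8333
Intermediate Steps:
v = 4 (v = 4/1 = 4*1 = 4)
o(-3, 1)*v - 5/(-6) = 1*4 - 5/(-6) = 4 - 5*(-1/6) = 4 + 5/6 = 29/6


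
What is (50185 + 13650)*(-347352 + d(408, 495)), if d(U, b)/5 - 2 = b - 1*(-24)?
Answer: -22006924745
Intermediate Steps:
d(U, b) = 130 + 5*b (d(U, b) = 10 + 5*(b - 1*(-24)) = 10 + 5*(b + 24) = 10 + 5*(24 + b) = 10 + (120 + 5*b) = 130 + 5*b)
(50185 + 13650)*(-347352 + d(408, 495)) = (50185 + 13650)*(-347352 + (130 + 5*495)) = 63835*(-347352 + (130 + 2475)) = 63835*(-347352 + 2605) = 63835*(-344747) = -22006924745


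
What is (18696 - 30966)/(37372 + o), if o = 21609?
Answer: -12270/58981 ≈ -0.20803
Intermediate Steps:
(18696 - 30966)/(37372 + o) = (18696 - 30966)/(37372 + 21609) = -12270/58981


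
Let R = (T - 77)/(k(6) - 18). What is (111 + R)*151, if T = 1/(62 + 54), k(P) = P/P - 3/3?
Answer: 12115183/696 ≈ 17407.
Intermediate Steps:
k(P) = 0 (k(P) = 1 - 3*⅓ = 1 - 1 = 0)
T = 1/116 ≈ 0.0086207
R = 2977/696 (R = (1/116 - 77)/(0 - 18) = -8931/116/(-18) = -8931/116*(-1/18) = 2977/696 ≈ 4.2773)
(111 + R)*151 = (111 + 2977/696)*151 = (80233/696)*151 = 12115183/696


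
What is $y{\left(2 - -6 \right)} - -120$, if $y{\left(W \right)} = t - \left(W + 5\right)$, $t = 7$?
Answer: $114$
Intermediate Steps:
$y{\left(W \right)} = 2 - W$ ($y{\left(W \right)} = 7 - \left(W + 5\right) = 7 - \left(5 + W\right) = 2 - W$)
$y{\left(2 - -6 \right)} - -120 = \left(2 - \left(2 - -6\right)\right) - -120 = \left(2 - \left(2 + 6\right)\right) + 120 = \left(2 - 8\right) + 120 = -6 + 120 = 114$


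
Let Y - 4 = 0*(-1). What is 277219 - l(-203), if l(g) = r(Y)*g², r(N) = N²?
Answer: -382125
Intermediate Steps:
Y = 4 (Y = 4 + 0*(-1) = 4 + 0 = 4)
l(g) = 16*g² (l(g) = 4²*g² = 16*g²)
277219 - l(-203) = 277219 - 16*(-203)² = 277219 - 16*41209 = 277219 - 1*659344 = 277219 - 659344 = -382125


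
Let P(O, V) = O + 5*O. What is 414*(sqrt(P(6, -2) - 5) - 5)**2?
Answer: 23184 - 4140*sqrt(31) ≈ 133.46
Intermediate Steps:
P(O, V) = 6*O
414*(sqrt(P(6, -2) - 5) - 5)**2 = 414*(sqrt(6*6 - 5) - 5)**2 = 414*(sqrt(36 - 5) - 5)**2 = 414*(sqrt(31) - 5)**2 = 414*(-5 + sqrt(31))**2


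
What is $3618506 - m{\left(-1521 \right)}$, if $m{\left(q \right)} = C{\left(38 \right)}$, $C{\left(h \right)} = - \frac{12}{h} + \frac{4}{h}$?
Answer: $\frac{68751618}{19} \approx 3.6185 \cdot 10^{6}$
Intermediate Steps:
$C{\left(h \right)} = - \frac{8}{h}$
$m{\left(q \right)} = - \frac{4}{19}$ ($m{\left(q \right)} = - \frac{8}{38} = \left(-8\right) \frac{1}{38} = - \frac{4}{19}$)
$3618506 - m{\left(-1521 \right)} = 3618506 - - \frac{4}{19} = 3618506 + \frac{4}{19} = \frac{68751618}{19}$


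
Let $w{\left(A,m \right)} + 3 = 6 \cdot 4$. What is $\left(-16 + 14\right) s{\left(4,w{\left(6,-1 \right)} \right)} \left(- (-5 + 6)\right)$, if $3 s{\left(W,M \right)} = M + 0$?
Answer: $14$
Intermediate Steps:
$w{\left(A,m \right)} = 21$ ($w{\left(A,m \right)} = -3 + 6 \cdot 4 = -3 + 24 = 21$)
$s{\left(W,M \right)} = \frac{M}{3}$ ($s{\left(W,M \right)} = \frac{M + 0}{3} = \frac{M}{3}$)
$\left(-16 + 14\right) s{\left(4,w{\left(6,-1 \right)} \right)} \left(- (-5 + 6)\right) = \left(-16 + 14\right) \frac{1}{3} \cdot 21 \left(- (-5 + 6)\right) = \left(-2\right) 7 \left(\left(-1\right) 1\right) = \left(-14\right) \left(-1\right) = 14$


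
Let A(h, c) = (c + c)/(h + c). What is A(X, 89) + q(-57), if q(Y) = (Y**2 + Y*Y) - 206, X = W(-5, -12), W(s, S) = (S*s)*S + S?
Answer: 4045578/643 ≈ 6291.7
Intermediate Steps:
W(s, S) = S + s*S**2 (W(s, S) = s*S**2 + S = S + s*S**2)
X = -732 (X = -12*(1 - 12*(-5)) = -12*(1 + 60) = -12*61 = -732)
A(h, c) = 2*c/(c + h) (A(h, c) = (2*c)/(c + h) = 2*c/(c + h))
q(Y) = -206 + 2*Y**2 (q(Y) = (Y**2 + Y**2) - 206 = 2*Y**2 - 206 = -206 + 2*Y**2)
A(X, 89) + q(-57) = 2*89/(89 - 732) + (-206 + 2*(-57)**2) = 2*89/(-643) + (-206 + 2*3249) = 2*89*(-1/643) + (-206 + 6498) = -178/643 + 6292 = 4045578/643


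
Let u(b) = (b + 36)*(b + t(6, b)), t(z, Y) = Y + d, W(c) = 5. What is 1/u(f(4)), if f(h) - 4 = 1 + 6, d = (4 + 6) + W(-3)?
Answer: 1/1739 ≈ 0.00057504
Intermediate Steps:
d = 15 (d = (4 + 6) + 5 = 10 + 5 = 15)
f(h) = 11 (f(h) = 4 + (1 + 6) = 4 + 7 = 11)
t(z, Y) = 15 + Y (t(z, Y) = Y + 15 = 15 + Y)
u(b) = (15 + 2*b)*(36 + b) (u(b) = (b + 36)*(b + (15 + b)) = (36 + b)*(15 + 2*b) = (15 + 2*b)*(36 + b))
1/u(f(4)) = 1/(540 + 2*11**2 + 87*11) = 1/(540 + 2*121 + 957) = 1/(540 + 242 + 957) = 1/1739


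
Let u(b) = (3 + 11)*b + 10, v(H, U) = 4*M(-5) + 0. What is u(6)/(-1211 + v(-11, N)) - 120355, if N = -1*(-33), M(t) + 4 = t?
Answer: -150082779/1247 ≈ -1.2036e+5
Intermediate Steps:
M(t) = -4 + t
N = 33
v(H, U) = -36 (v(H, U) = 4*(-4 - 5) + 0 = 4*(-9) + 0 = -36 + 0 = -36)
u(b) = 10 + 14*b (u(b) = 14*b + 10 = 10 + 14*b)
u(6)/(-1211 + v(-11, N)) - 120355 = (10 + 14*6)/(-1211 - 36) - 120355 = (10 + 84)/(-1247) - 120355 = 94*(-1/1247) - 120355 = -94/1247 - 120355 = -150082779/1247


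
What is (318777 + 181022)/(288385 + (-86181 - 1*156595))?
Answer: 499799/45609 ≈ 10.958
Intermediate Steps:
(318777 + 181022)/(288385 + (-86181 - 1*156595)) = 499799/(288385 + (-86181 - 156595)) = 499799/(288385 - 242776) = 499799/45609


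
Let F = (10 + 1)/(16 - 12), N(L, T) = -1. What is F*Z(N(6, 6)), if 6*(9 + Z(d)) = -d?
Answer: -583/24 ≈ -24.292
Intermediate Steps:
F = 11/4 ≈ 2.7500
Z(d) = -9 - d/6 (Z(d) = -9 + (-d)/6 = -9 - d/6)
F*Z(N(6, 6)) = 11*(-9 - ⅙*(-1))/4 = 11*(-9 + ⅙)/4 = (11/4)*(-53/6) = -583/24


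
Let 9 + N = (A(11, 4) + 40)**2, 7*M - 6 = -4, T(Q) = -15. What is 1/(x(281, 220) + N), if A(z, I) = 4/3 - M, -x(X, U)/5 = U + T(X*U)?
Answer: 441/287050 ≈ 0.0015363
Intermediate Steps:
M = 2/7 (M = 6/7 + (1/7)*(-4) = 6/7 - 4/7 = 2/7 ≈ 0.28571)
x(X, U) = 75 - 5*U (x(X, U) = -5*(U - 15) = -5*(-15 + U) = 75 - 5*U)
A(z, I) = 22/21 (A(z, I) = 4/3 - 1*2/7 = 4*(1/3) - 2/7 = 4/3 - 2/7 = 22/21)
N = 739075/441 (N = -9 + (22/21 + 40)**2 = -9 + (862/21)**2 = -9 + 743044/441 = 739075/441 ≈ 1675.9)
1/(x(281, 220) + N) = 1/((75 - 5*220) + 739075/441) = 1/((75 - 1100) + 739075/441) = 1/(-1025 + 739075/441) = 1/(287050/441) = 441/287050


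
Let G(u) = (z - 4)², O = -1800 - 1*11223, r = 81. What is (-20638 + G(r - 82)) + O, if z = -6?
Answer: -33561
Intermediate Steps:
O = -13023 (O = -1800 - 11223 = -13023)
G(u) = 100 (G(u) = (-6 - 4)² = (-10)² = 100)
(-20638 + G(r - 82)) + O = (-20638 + 100) - 13023 = -20538 - 13023 = -33561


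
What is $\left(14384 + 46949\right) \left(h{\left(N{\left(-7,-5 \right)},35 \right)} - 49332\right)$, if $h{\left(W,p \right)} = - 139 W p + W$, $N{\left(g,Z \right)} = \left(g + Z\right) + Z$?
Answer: $2045823548$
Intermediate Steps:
$N{\left(g,Z \right)} = g + 2 Z$ ($N{\left(g,Z \right)} = \left(Z + g\right) + Z = g + 2 Z$)
$h{\left(W,p \right)} = W - 139 W p$ ($h{\left(W,p \right)} = - 139 W p + W = W - 139 W p$)
$\left(14384 + 46949\right) \left(h{\left(N{\left(-7,-5 \right)},35 \right)} - 49332\right) = \left(14384 + 46949\right) \left(\left(-7 + 2 \left(-5\right)\right) \left(1 - 4865\right) - 49332\right) = 61333 \left(\left(-7 - 10\right) \left(1 - 4865\right) - 49332\right) = 61333 \left(\left(-17\right) \left(-4864\right) - 49332\right) = 61333 \left(82688 - 49332\right) = 61333 \cdot 33356 = 2045823548$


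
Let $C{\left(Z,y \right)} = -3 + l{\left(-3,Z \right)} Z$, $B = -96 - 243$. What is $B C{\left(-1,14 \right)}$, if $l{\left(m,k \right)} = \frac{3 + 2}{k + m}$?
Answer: $\frac{2373}{4} \approx 593.25$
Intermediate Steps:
$B = -339$ ($B = -96 - 243 = -339$)
$l{\left(m,k \right)} = \frac{5}{k + m}$
$C{\left(Z,y \right)} = -3 + \frac{5 Z}{-3 + Z}$ ($C{\left(Z,y \right)} = -3 + \frac{5}{Z - 3} Z = -3 + \frac{5}{-3 + Z} Z = -3 + \frac{5 Z}{-3 + Z}$)
$B C{\left(-1,14 \right)} = - 339 \frac{9 + 2 \left(-1\right)}{-3 - 1} = - 339 \frac{9 - 2}{-4} = - 339 \left(\left(- \frac{1}{4}\right) 7\right) = \left(-339\right) \left(- \frac{7}{4}\right) = \frac{2373}{4}$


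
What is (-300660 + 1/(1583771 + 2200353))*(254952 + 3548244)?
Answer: -1081757035789799361/946031 ≈ -1.1435e+12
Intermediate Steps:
(-300660 + 1/(1583771 + 2200353))*(254952 + 3548244) = (-300660 + 1/3784124)*3803196 = -1137734721839/3784124*3803196 = -1081757035789799361/946031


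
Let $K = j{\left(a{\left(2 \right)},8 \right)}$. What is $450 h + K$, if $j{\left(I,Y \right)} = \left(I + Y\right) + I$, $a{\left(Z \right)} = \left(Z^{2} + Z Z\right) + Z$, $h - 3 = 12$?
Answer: $6778$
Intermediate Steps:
$h = 15$ ($h = 3 + 12 = 15$)
$a{\left(Z \right)} = Z + 2 Z^{2}$ ($a{\left(Z \right)} = \left(Z^{2} + Z^{2}\right) + Z = 2 Z^{2} + Z = Z + 2 Z^{2}$)
$j{\left(I,Y \right)} = Y + 2 I$
$K = 28$ ($K = 8 + 2 \cdot 2 \left(1 + 2 \cdot 2\right) = 8 + 2 \cdot 2 \left(1 + 4\right) = 8 + 2 \cdot 2 \cdot 5 = 8 + 2 \cdot 10 = 8 + 20 = 28$)
$450 h + K = 450 \cdot 15 + 28 = 6750 + 28 = 6778$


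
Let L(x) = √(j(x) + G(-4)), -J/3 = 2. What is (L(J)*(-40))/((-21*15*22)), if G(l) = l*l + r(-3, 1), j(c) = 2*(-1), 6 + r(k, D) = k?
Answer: 4*√5/693 ≈ 0.012907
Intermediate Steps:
J = -6 (J = -3*2 = -6)
r(k, D) = -6 + k
j(c) = -2
G(l) = -9 + l² (G(l) = l*l + (-6 - 3) = l² - 9 = -9 + l²)
L(x) = √5 (L(x) = √(-2 + (-9 + (-4)²)) = √(-2 + (-9 + 16)) = √(-2 + 7) = √5)
(L(J)*(-40))/((-21*15*22)) = (√5*(-40))/((-21*15*22)) = (-40*√5)/((-315*22)) = -40*√5/(-6930) = -40*√5*(-1/6930) = 4*√5/693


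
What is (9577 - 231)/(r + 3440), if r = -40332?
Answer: -4673/18446 ≈ -0.25333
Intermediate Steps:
(9577 - 231)/(r + 3440) = (9577 - 231)/(-40332 + 3440) = 9346/(-36892) = 9346*(-1/36892) = -4673/18446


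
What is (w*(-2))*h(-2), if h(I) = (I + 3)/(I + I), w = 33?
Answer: 33/2 ≈ 16.500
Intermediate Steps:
h(I) = (3 + I)/(2*I) (h(I) = (3 + I)/((2*I)) = (3 + I)*(1/(2*I)) = (3 + I)/(2*I))
(w*(-2))*h(-2) = (33*(-2))*((1/2)*(3 - 2)/(-2)) = -33*(-1)/2 = -66*(-1/4) = 33/2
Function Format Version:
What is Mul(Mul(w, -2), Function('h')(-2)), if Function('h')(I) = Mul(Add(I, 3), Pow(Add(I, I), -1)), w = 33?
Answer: Rational(33, 2) ≈ 16.500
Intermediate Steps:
Function('h')(I) = Mul(Rational(1, 2), Pow(I, -1), Add(3, I)) (Function('h')(I) = Mul(Add(3, I), Pow(Mul(2, I), -1)) = Mul(Add(3, I), Mul(Rational(1, 2), Pow(I, -1))) = Mul(Rational(1, 2), Pow(I, -1), Add(3, I)))
Mul(Mul(w, -2), Function('h')(-2)) = Mul(Mul(33, -2), Mul(Rational(1, 2), Pow(-2, -1), Add(3, -2))) = Mul(-66, Mul(Rational(1, 2), Rational(-1, 2), 1)) = Mul(-66, Rational(-1, 4)) = Rational(33, 2)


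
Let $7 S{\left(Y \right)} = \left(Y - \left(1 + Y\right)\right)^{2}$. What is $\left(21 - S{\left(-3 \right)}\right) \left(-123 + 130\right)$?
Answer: $146$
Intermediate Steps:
$S{\left(Y \right)} = \frac{1}{7}$ ($S{\left(Y \right)} = \frac{\left(Y - \left(1 + Y\right)\right)^{2}}{7} = \frac{\left(-1\right)^{2}}{7} = \frac{1}{7} \cdot 1 = \frac{1}{7}$)
$\left(21 - S{\left(-3 \right)}\right) \left(-123 + 130\right) = \left(21 - \frac{1}{7}\right) \left(-123 + 130\right) = \left(21 - \frac{1}{7}\right) 7 = \frac{146}{7} \cdot 7 = 146$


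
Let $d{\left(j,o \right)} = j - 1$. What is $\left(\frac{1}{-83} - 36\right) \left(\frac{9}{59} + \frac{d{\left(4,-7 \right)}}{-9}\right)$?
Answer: $\frac{95648}{14691} \approx 6.5107$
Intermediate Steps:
$d{\left(j,o \right)} = -1 + j$
$\left(\frac{1}{-83} - 36\right) \left(\frac{9}{59} + \frac{d{\left(4,-7 \right)}}{-9}\right) = \left(\frac{1}{-83} - 36\right) \left(\frac{9}{59} + \frac{-1 + 4}{-9}\right) = \left(- \frac{1}{83} - 36\right) \left(9 \cdot \frac{1}{59} + 3 \left(- \frac{1}{9}\right)\right) = - \frac{2989 \left(\frac{9}{59} - \frac{1}{3}\right)}{83} = \left(- \frac{2989}{83}\right) \left(- \frac{32}{177}\right) = \frac{95648}{14691}$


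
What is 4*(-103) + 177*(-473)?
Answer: -84133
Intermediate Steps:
4*(-103) + 177*(-473) = -412 - 83721 = -84133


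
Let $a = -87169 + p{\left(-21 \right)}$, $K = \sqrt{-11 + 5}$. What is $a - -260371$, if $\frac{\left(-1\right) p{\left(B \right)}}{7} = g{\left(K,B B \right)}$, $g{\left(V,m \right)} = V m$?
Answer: $173202 - 3087 i \sqrt{6} \approx 1.732 \cdot 10^{5} - 7561.6 i$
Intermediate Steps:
$K = i \sqrt{6}$ ($K = \sqrt{-6} = i \sqrt{6} \approx 2.4495 i$)
$p{\left(B \right)} = - 7 i \sqrt{6} B^{2}$ ($p{\left(B \right)} = - 7 i \sqrt{6} B B = - 7 i \sqrt{6} B^{2}$)
$a = -87169 - 3087 i \sqrt{6}$ ($a = -87169 - 7 i \sqrt{6} \left(-21\right)^{2} = -87169 - 7 i \sqrt{6} \cdot 441 = -87169 - 3087 i \sqrt{6} \approx -87169.0 - 7561.6 i$)
$a - -260371 = \left(-87169 - 3087 i \sqrt{6}\right) - -260371 = \left(-87169 - 3087 i \sqrt{6}\right) + 260371 = 173202 - 3087 i \sqrt{6}$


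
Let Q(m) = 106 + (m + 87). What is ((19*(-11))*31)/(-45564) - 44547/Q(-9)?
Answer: -507136843/2095944 ≈ -241.96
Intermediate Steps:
Q(m) = 193 + m (Q(m) = 106 + (87 + m) = 193 + m)
((19*(-11))*31)/(-45564) - 44547/Q(-9) = ((19*(-11))*31)/(-45564) - 44547/(193 - 9) = -209*31*(-1/45564) - 44547/184 = -6479*(-1/45564) - 44547*1/184 = 6479/45564 - 44547/184 = -507136843/2095944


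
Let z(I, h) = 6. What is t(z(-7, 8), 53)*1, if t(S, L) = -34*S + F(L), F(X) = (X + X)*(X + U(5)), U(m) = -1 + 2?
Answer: 5520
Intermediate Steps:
U(m) = 1
F(X) = 2*X*(1 + X) (F(X) = (X + X)*(X + 1) = (2*X)*(1 + X) = 2*X*(1 + X))
t(S, L) = -34*S + 2*L*(1 + L)
t(z(-7, 8), 53)*1 = (-34*6 + 2*53*(1 + 53))*1 = (-204 + 2*53*54)*1 = (-204 + 5724)*1 = 5520*1 = 5520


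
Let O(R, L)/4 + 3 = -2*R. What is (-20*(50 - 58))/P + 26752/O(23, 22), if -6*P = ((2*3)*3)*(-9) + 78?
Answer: -6128/49 ≈ -125.06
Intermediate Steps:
P = 14 (P = -(((2*3)*3)*(-9) + 78)/6 = -((6*3)*(-9) + 78)/6 = -(18*(-9) + 78)/6 = -(-162 + 78)/6 = -⅙*(-84) = 14)
O(R, L) = -12 - 8*R (O(R, L) = -12 + 4*(-2*R) = -12 - 8*R)
(-20*(50 - 58))/P + 26752/O(23, 22) = -20*(50 - 58)/14 + 26752/(-12 - 8*23) = -20*(-8)*(1/14) + 26752/(-12 - 184) = 160*(1/14) + 26752/(-196) = 80/7 + 26752*(-1/196) = 80/7 - 6688/49 = -6128/49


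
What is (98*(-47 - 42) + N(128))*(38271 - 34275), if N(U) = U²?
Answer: 30617352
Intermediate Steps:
(98*(-47 - 42) + N(128))*(38271 - 34275) = (98*(-47 - 42) + 128²)*(38271 - 34275) = (98*(-89) + 16384)*3996 = (-8722 + 16384)*3996 = 7662*3996 = 30617352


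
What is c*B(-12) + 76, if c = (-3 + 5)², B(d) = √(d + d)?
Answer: 76 + 8*I*√6 ≈ 76.0 + 19.596*I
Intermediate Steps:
B(d) = √2*√d (B(d) = √(2*d) = √2*√d)
c = 4 (c = 2² = 4)
c*B(-12) + 76 = 4*(√2*√(-12)) + 76 = 4*(√2*(2*I*√3)) + 76 = 4*(2*I*√6) + 76 = 8*I*√6 + 76 = 76 + 8*I*√6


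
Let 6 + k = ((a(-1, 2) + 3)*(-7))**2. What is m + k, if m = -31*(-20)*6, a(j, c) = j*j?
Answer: 4498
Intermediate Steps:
a(j, c) = j**2
k = 778 (k = -6 + (((-1)**2 + 3)*(-7))**2 = -6 + ((1 + 3)*(-7))**2 = -6 + (4*(-7))**2 = -6 + (-28)**2 = -6 + 784 = 778)
m = 3720 (m = 620*6 = 3720)
m + k = 3720 + 778 = 4498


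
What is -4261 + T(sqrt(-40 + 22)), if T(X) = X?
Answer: -4261 + 3*I*sqrt(2) ≈ -4261.0 + 4.2426*I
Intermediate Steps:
-4261 + T(sqrt(-40 + 22)) = -4261 + sqrt(-40 + 22) = -4261 + sqrt(-18) = -4261 + 3*I*sqrt(2)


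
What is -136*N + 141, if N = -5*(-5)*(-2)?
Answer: 6941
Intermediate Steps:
N = -50 (N = 25*(-2) = -50)
-136*N + 141 = -136*(-50) + 141 = 6800 + 141 = 6941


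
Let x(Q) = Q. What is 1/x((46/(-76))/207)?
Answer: -342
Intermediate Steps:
1/x((46/(-76))/207) = 1/((46/(-76))/207) = 1/((46*(-1/76))*(1/207)) = 1/(-23/38*1/207) = 1/(-1/342) = -342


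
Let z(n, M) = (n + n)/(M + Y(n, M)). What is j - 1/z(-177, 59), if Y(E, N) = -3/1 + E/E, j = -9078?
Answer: -1071185/118 ≈ -9077.8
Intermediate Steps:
Y(E, N) = -2 (Y(E, N) = -3*1 + 1 = -3 + 1 = -2)
z(n, M) = 2*n/(-2 + M) (z(n, M) = (n + n)/(M - 2) = (2*n)/(-2 + M) = 2*n/(-2 + M))
j - 1/z(-177, 59) = -9078 - 1/(2*(-177)/(-2 + 59)) = -9078 - 1/(2*(-177)/57) = -9078 - 1/(2*(-177)*(1/57)) = -9078 - 1/(-118/19) = -9078 - 1*(-19/118) = -9078 + 19/118 = -1071185/118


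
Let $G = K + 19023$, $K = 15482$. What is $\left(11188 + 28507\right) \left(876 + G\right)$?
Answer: $1404448795$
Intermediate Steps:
$G = 34505$ ($G = 15482 + 19023 = 34505$)
$\left(11188 + 28507\right) \left(876 + G\right) = \left(11188 + 28507\right) \left(876 + 34505\right) = 39695 \cdot 35381 = 1404448795$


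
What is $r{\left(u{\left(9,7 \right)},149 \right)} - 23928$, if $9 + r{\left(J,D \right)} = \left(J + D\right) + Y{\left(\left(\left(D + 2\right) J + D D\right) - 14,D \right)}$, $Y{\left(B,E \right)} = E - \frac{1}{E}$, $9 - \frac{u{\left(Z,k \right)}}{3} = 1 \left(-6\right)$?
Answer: $- \frac{3515507}{149} \approx -23594.0$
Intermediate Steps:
$u{\left(Z,k \right)} = 45$ ($u{\left(Z,k \right)} = 27 - 3 \cdot 1 \left(-6\right) = 27 - -18 = 27 + 18 = 45$)
$r{\left(J,D \right)} = -9 + J - \frac{1}{D} + 2 D$ ($r{\left(J,D \right)} = -9 + \left(\left(J + D\right) + \left(D - \frac{1}{D}\right)\right) = -9 + \left(\left(D + J\right) + \left(D - \frac{1}{D}\right)\right) = -9 + \left(J - \frac{1}{D} + 2 D\right) = -9 + J - \frac{1}{D} + 2 D$)
$r{\left(u{\left(9,7 \right)},149 \right)} - 23928 = \left(-9 + 45 - \frac{1}{149} + 2 \cdot 149\right) - 23928 = \left(-9 + 45 - \frac{1}{149} + 298\right) - 23928 = \frac{49765}{149} - 23928 = - \frac{3515507}{149}$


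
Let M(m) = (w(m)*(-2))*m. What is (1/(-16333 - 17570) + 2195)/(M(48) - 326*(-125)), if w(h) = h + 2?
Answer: 37208542/609406425 ≈ 0.061057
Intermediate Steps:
w(h) = 2 + h
M(m) = m*(-4 - 2*m) (M(m) = ((2 + m)*(-2))*m = (-4 - 2*m)*m = m*(-4 - 2*m))
(1/(-16333 - 17570) + 2195)/(M(48) - 326*(-125)) = (1/(-16333 - 17570) + 2195)/(-2*48*(2 + 48) - 326*(-125)) = (1/(-33903) + 2195)/(-2*48*50 + 40750) = (-1/33903 + 2195)/(-4800 + 40750) = (74417084/33903)/35950 = (74417084/33903)*(1/35950) = 37208542/609406425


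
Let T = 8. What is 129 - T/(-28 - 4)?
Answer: 517/4 ≈ 129.25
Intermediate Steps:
129 - T/(-28 - 4) = 129 - 8/(-28 - 4) = 129 - 8/(-32) = 129 - 8*(-1)/32 = 129 - 1*(-¼) = 129 + ¼ = 517/4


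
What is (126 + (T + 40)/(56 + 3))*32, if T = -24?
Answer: 238400/59 ≈ 4040.7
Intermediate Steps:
(126 + (T + 40)/(56 + 3))*32 = (126 + (-24 + 40)/(56 + 3))*32 = (126 + 16/59)*32 = (7450/59)*32 = 238400/59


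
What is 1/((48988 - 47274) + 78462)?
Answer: 1/80176 ≈ 1.2473e-5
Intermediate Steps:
1/((48988 - 47274) + 78462) = 1/(1714 + 78462) = 1/80176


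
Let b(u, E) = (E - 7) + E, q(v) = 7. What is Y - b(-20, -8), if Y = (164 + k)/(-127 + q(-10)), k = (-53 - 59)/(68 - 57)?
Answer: 2389/110 ≈ 21.718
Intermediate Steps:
k = -112/11 ≈ -10.182
b(u, E) = -7 + 2*E (b(u, E) = (-7 + E) + E = -7 + 2*E)
Y = -141/110 (Y = (164 - 112/11)/(-127 + 7) = (1692/11)/(-120) = (1692/11)*(-1/120) = -141/110 ≈ -1.2818)
Y - b(-20, -8) = -141/110 - (-7 + 2*(-8)) = -141/110 - (-7 - 16) = -141/110 - 1*(-23) = -141/110 + 23 = 2389/110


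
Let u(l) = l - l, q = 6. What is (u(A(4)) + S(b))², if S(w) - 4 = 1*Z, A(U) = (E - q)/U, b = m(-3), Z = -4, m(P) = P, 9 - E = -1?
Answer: 0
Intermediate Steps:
E = 10 (E = 9 - 1*(-1) = 9 + 1 = 10)
b = -3
A(U) = 4/U (A(U) = (10 - 1*6)/U = (10 - 6)/U = 4/U)
S(w) = 0 (S(w) = 4 + 1*(-4) = 4 - 4 = 0)
u(l) = 0
(u(A(4)) + S(b))² = (0 + 0)² = 0² = 0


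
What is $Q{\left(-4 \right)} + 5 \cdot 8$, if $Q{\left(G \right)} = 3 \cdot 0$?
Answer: $40$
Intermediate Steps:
$Q{\left(G \right)} = 0$
$Q{\left(-4 \right)} + 5 \cdot 8 = 0 + 5 \cdot 8 = 0 + 40 = 40$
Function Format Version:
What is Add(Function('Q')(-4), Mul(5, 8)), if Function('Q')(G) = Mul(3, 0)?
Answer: 40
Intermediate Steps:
Function('Q')(G) = 0
Add(Function('Q')(-4), Mul(5, 8)) = Add(0, Mul(5, 8)) = Add(0, 40) = 40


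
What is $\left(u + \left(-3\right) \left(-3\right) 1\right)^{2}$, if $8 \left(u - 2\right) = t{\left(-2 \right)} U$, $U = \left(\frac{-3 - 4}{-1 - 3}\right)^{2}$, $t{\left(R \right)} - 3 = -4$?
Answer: $\frac{1846881}{16384} \approx 112.72$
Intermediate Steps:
$t{\left(R \right)} = -1$ ($t{\left(R \right)} = 3 - 4 = -1$)
$U = \frac{49}{16}$ ($U = \left(- \frac{7}{-4}\right)^{2} = \left(\left(-7\right) \left(- \frac{1}{4}\right)\right)^{2} = \left(\frac{7}{4}\right)^{2} = \frac{49}{16} \approx 3.0625$)
$u = \frac{207}{128}$ ($u = 2 + \frac{\left(-1\right) \frac{49}{16}}{8} = 2 + \frac{1}{8} \left(- \frac{49}{16}\right) = 2 - \frac{49}{128} = \frac{207}{128} \approx 1.6172$)
$\left(u + \left(-3\right) \left(-3\right) 1\right)^{2} = \left(\frac{207}{128} + \left(-3\right) \left(-3\right) 1\right)^{2} = \left(\frac{207}{128} + 9 \cdot 1\right)^{2} = \left(\frac{207}{128} + 9\right)^{2} = \left(\frac{1359}{128}\right)^{2} = \frac{1846881}{16384}$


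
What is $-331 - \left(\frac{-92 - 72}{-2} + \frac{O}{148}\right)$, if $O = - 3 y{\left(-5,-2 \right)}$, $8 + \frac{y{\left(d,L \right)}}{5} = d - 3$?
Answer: $- \frac{15341}{37} \approx -414.62$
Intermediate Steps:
$y{\left(d,L \right)} = -55 + 5 d$ ($y{\left(d,L \right)} = -40 + 5 \left(d - 3\right) = -40 + 5 \left(-3 + d\right) = -40 + \left(-15 + 5 d\right) = -55 + 5 d$)
$O = 240$ ($O = - 3 \left(-55 + 5 \left(-5\right)\right) = - 3 \left(-55 - 25\right) = \left(-3\right) \left(-80\right) = 240$)
$-331 - \left(\frac{-92 - 72}{-2} + \frac{O}{148}\right) = -331 - \left(\frac{-92 - 72}{-2} + \frac{240}{148}\right) = -331 - \left(\left(-164\right) \left(- \frac{1}{2}\right) + 240 \cdot \frac{1}{148}\right) = -331 - \left(82 + \frac{60}{37}\right) = -331 - \frac{3094}{37} = - \frac{15341}{37}$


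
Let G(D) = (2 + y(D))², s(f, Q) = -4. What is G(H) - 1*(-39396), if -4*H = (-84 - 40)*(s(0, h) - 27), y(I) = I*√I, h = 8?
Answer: -887464281 - 119164*I ≈ -8.8746e+8 - 1.1916e+5*I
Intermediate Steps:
y(I) = I^(3/2)
H = -961 (H = -(-84 - 40)*(-4 - 27)/4 = -(-31)*(-31) = -¼*3844 = -961)
G(D) = (2 + D^(3/2))²
G(H) - 1*(-39396) = (2 + (-961)^(3/2))² - 1*(-39396) = (2 - 29791*I)² + 39396 = 39396 + (2 - 29791*I)²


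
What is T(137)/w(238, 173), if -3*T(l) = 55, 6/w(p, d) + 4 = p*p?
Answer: -519200/3 ≈ -1.7307e+5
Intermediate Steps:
w(p, d) = 6/(-4 + p**2) (w(p, d) = 6/(-4 + p*p) = 6/(-4 + p**2))
T(l) = -55/3 (T(l) = -1/3*55 = -55/3)
T(137)/w(238, 173) = -55/(3*(6/(-4 + 238**2))) = -55/(3*(6/(-4 + 56644))) = -55/(3*(6/56640)) = -55/(3*(6*(1/56640))) = -55/(3*1/9440) = -55/3*9440 = -519200/3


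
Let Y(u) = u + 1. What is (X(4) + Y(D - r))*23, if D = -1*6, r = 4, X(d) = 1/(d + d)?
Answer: -1633/8 ≈ -204.13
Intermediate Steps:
X(d) = 1/(2*d)
D = -6
Y(u) = 1 + u
(X(4) + Y(D - r))*23 = ((½)/4 + (1 + (-6 - 1*4)))*23 = ((½)*(¼) + (1 + (-6 - 4)))*23 = (⅛ + (1 - 10))*23 = (⅛ - 9)*23 = -71/8*23 = -1633/8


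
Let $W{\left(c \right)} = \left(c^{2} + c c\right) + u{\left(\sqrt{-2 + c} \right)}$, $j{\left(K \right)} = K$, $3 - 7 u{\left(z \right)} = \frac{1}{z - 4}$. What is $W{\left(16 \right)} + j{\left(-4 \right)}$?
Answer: $\frac{3561}{7} + \frac{\sqrt{14}}{14} \approx 508.98$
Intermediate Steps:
$u{\left(z \right)} = \frac{3}{7} - \frac{1}{7 \left(-4 + z\right)}$ ($u{\left(z \right)} = \frac{3}{7} - \frac{1}{7 \left(z - 4\right)} = \frac{3}{7} - \frac{1}{7 \left(-4 + z\right)}$)
$W{\left(c \right)} = 2 c^{2} + \frac{-13 + 3 \sqrt{-2 + c}}{7 \left(-4 + \sqrt{-2 + c}\right)}$ ($W{\left(c \right)} = \left(c^{2} + c c\right) + \frac{-13 + 3 \sqrt{-2 + c}}{7 \left(-4 + \sqrt{-2 + c}\right)} = \left(c^{2} + c^{2}\right) + \frac{-13 + 3 \sqrt{-2 + c}}{7 \left(-4 + \sqrt{-2 + c}\right)} = 2 c^{2} + \frac{-13 + 3 \sqrt{-2 + c}}{7 \left(-4 + \sqrt{-2 + c}\right)}$)
$W{\left(16 \right)} + j{\left(-4 \right)} = \frac{-13 + 3 \sqrt{-2 + 16} + 14 \cdot 16^{2} \left(-4 + \sqrt{-2 + 16}\right)}{7 \left(-4 + \sqrt{-2 + 16}\right)} - 4 = \frac{-13 + 3 \sqrt{14} + 14 \cdot 256 \left(-4 + \sqrt{14}\right)}{7 \left(-4 + \sqrt{14}\right)} - 4 = \frac{-13 + 3 \sqrt{14} - \left(14336 - 3584 \sqrt{14}\right)}{7 \left(-4 + \sqrt{14}\right)} - 4 = \frac{-14349 + 3587 \sqrt{14}}{7 \left(-4 + \sqrt{14}\right)} - 4 = -4 + \frac{-14349 + 3587 \sqrt{14}}{7 \left(-4 + \sqrt{14}\right)}$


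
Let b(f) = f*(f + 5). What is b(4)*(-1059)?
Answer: -38124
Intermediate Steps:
b(f) = f*(5 + f)
b(4)*(-1059) = (4*(5 + 4))*(-1059) = (4*9)*(-1059) = 36*(-1059) = -38124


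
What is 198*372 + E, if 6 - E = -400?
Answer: 74062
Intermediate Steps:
E = 406 (E = 6 - 1*(-400) = 6 + 400 = 406)
198*372 + E = 198*372 + 406 = 73656 + 406 = 74062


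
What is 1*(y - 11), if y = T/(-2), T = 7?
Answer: -29/2 ≈ -14.500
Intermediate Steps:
y = -7/2 (y = 7/(-2) = 7*(-½) = -7/2 ≈ -3.5000)
1*(y - 11) = 1*(-7/2 - 11) = 1*(-29/2) = -29/2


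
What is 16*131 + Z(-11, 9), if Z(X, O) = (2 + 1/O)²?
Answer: 170137/81 ≈ 2100.5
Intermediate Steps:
16*131 + Z(-11, 9) = 16*131 + (1 + 2*9)²/9² = 2096 + (1 + 18)²/81 = 2096 + (1/81)*19² = 2096 + (1/81)*361 = 2096 + 361/81 = 170137/81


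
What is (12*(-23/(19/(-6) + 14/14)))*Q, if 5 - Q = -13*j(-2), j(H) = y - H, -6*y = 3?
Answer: 40572/13 ≈ 3120.9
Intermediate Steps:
y = -½ (y = -⅙*3 = -½ ≈ -0.50000)
j(H) = -½ - H
Q = 49/2 (Q = 5 - (-13)*(-½ - 1*(-2)) = 5 - (-13)*(-½ + 2) = 5 - (-13)*3/2 = 5 - 1*(-39/2) = 5 + 39/2 = 49/2 ≈ 24.500)
(12*(-23/(19/(-6) + 14/14)))*Q = (12*(-23/(19/(-6) + 14/14)))*(49/2) = (12*(-23/(19*(-⅙) + 14*(1/14))))*(49/2) = (12*(-23/(-19/6 + 1)))*(49/2) = (12*(-23/(-13/6)))*(49/2) = (12*(-23*(-6/13)))*(49/2) = (12*(138/13))*(49/2) = (1656/13)*(49/2) = 40572/13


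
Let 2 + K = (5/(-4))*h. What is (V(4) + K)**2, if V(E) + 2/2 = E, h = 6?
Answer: 169/4 ≈ 42.250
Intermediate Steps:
V(E) = -1 + E
K = -19/2 (K = -2 + (5/(-4))*6 = -2 + (5*(-1/4))*6 = -2 - 5/4*6 = -2 - 15/2 = -19/2 ≈ -9.5000)
(V(4) + K)**2 = ((-1 + 4) - 19/2)**2 = (3 - 19/2)**2 = (-13/2)**2 = 169/4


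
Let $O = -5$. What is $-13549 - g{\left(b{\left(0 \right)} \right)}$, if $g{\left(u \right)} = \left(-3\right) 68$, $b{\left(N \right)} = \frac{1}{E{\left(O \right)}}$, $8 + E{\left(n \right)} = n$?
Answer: $-13345$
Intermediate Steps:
$E{\left(n \right)} = -8 + n$
$b{\left(N \right)} = - \frac{1}{13}$ ($b{\left(N \right)} = \frac{1}{-8 - 5} = \frac{1}{-13} = - \frac{1}{13}$)
$g{\left(u \right)} = -204$
$-13549 - g{\left(b{\left(0 \right)} \right)} = -13549 - -204 = -13549 + 204 = -13345$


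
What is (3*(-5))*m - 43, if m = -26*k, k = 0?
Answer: -43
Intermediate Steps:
m = 0 (m = -26*0 = 0)
(3*(-5))*m - 43 = (3*(-5))*0 - 43 = -15*0 - 43 = 0 - 43 = -43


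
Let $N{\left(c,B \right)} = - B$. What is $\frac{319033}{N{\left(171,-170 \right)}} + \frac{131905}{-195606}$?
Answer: $\frac{15595586287}{8313255} \approx 1876.0$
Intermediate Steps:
$\frac{319033}{N{\left(171,-170 \right)}} + \frac{131905}{-195606} = \frac{319033}{\left(-1\right) \left(-170\right)} + \frac{131905}{-195606} = \frac{319033}{170} + 131905 \left(- \frac{1}{195606}\right) = 319033 \cdot \frac{1}{170} - \frac{131905}{195606} = \frac{319033}{170} - \frac{131905}{195606} = \frac{15595586287}{8313255}$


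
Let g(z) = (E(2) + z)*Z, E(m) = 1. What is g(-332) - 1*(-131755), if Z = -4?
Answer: 133079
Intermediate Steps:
g(z) = -4 - 4*z (g(z) = (1 + z)*(-4) = -4 - 4*z)
g(-332) - 1*(-131755) = (-4 - 4*(-332)) - 1*(-131755) = (-4 + 1328) + 131755 = 1324 + 131755 = 133079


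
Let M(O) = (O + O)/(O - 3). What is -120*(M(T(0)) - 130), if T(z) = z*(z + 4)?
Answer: 15600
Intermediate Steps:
T(z) = z*(4 + z)
M(O) = 2*O/(-3 + O) (M(O) = (2*O)/(-3 + O) = 2*O/(-3 + O))
-120*(M(T(0)) - 130) = -120*(2*(0*(4 + 0))/(-3 + 0*(4 + 0)) - 130) = -120*(2*(0*4)/(-3 + 0*4) - 130) = -120*(2*0/(-3 + 0) - 130) = -120*(2*0/(-3) - 130) = -120*(2*0*(-⅓) - 130) = -120*(0 - 130) = -120*(-130) = 15600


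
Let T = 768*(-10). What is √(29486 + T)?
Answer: √21806 ≈ 147.67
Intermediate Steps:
T = -7680
√(29486 + T) = √(29486 - 7680) = √21806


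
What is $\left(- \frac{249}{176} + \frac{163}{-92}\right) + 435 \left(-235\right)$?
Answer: $- \frac{413819699}{4048} \approx -1.0223 \cdot 10^{5}$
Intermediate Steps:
$\left(- \frac{249}{176} + \frac{163}{-92}\right) + 435 \left(-235\right) = \left(\left(-249\right) \frac{1}{176} + 163 \left(- \frac{1}{92}\right)\right) - 102225 = \left(- \frac{249}{176} - \frac{163}{92}\right) - 102225 = - \frac{12899}{4048} - 102225 = - \frac{413819699}{4048}$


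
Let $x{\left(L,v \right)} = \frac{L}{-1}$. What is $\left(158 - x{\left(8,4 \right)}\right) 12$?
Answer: $1992$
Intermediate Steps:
$x{\left(L,v \right)} = - L$
$\left(158 - x{\left(8,4 \right)}\right) 12 = \left(158 - \left(-1\right) 8\right) 12 = \left(158 - -8\right) 12 = \left(158 + 8\right) 12 = 166 \cdot 12 = 1992$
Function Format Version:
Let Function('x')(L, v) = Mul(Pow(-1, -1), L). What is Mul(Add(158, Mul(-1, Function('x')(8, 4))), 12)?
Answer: 1992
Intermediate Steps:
Function('x')(L, v) = Mul(-1, L)
Mul(Add(158, Mul(-1, Function('x')(8, 4))), 12) = Mul(Add(158, Mul(-1, Mul(-1, 8))), 12) = Mul(Add(158, Mul(-1, -8)), 12) = Mul(Add(158, 8), 12) = Mul(166, 12) = 1992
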